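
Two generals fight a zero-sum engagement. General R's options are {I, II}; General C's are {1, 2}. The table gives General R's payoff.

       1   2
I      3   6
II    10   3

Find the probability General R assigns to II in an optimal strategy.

Row minima: I → 3, II → 3; maximin = 3.
Column maxima: 1 → 10, 2 → 6; minimax = 6.
3 ≠ 6, so there is no saddle point; optimal play is mixed.
Let General R play I with probability p. Expected payoff against 1: 3p + 10(1−p) = −7p + 10; against 2: 6p + 3(1−p) = 3p + 3.
Setting these equal: −7p + 10 = 3p + 3 ⇒ −10p = -7 ⇒ p = 7/10, and the value is (-7)·(7/10) + 10 = 51/10.
For General C: with q = P(1), equating I's and II's payoffs gives −3q + 6 = 7q + 3 ⇒ q = 3/10.

3/10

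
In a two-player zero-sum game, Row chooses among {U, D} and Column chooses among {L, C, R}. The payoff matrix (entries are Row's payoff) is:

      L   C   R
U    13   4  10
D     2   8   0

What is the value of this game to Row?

40/7

Row minima: U → 4, D → 0; maximin = 4.
Column maxima: L → 13, C → 8, R → 10; minimax = 8.
4 ≠ 8, so there is no saddle point; optimal play is mixed.
L is strictly dominated by R (it gives Row strictly more in every row), so Column never plays it.
On the remaining 2×2 (U, D vs C, R):
Let Row play U with probability p. Expected payoff against C: 4p + 8(1−p) = −4p + 8; against R: 10p + 0(1−p) = 10p.
Setting these equal: −4p + 8 = 10p ⇒ −14p = -8 ⇒ p = 4/7, and the value is (-4)·(4/7) + 8 = 40/7.
For Column: with q = P(C), equating U's and D's payoffs gives −6q + 10 = 8q ⇒ q = 5/7.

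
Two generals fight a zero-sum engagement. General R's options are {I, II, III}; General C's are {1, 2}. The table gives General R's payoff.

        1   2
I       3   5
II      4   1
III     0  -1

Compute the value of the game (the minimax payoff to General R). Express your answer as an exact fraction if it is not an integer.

17/5

Row minima: I → 3, II → 1, III → -1; maximin = 3.
Column maxima: 1 → 4, 2 → 5; minimax = 4.
3 ≠ 4, so there is no saddle point; optimal play is mixed.
III is strictly dominated by I, so General R never plays it.
On the remaining 2×2 (I, II vs 1, 2):
Let General R play I with probability p. Expected payoff against 1: 3p + 4(1−p) = −p + 4; against 2: 5p + 1(1−p) = 4p + 1.
Setting these equal: −p + 4 = 4p + 1 ⇒ −5p = -3 ⇒ p = 3/5, and the value is (-1)·(3/5) + 4 = 17/5.
For General C: with q = P(1), equating I's and II's payoffs gives −2q + 5 = 3q + 1 ⇒ q = 4/5.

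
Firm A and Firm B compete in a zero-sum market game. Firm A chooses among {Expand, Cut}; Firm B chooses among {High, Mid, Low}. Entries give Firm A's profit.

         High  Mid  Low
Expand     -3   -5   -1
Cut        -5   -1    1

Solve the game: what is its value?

Row minima: Expand → -5, Cut → -5; maximin = -5.
Column maxima: High → -3, Mid → -1, Low → 1; minimax = -3.
-5 ≠ -3, so there is no saddle point; optimal play is mixed.
Low is strictly dominated by High (it gives Firm A strictly more in every row), so Firm B never plays it.
On the remaining 2×2 (Expand, Cut vs High, Mid):
Let Firm A play Expand with probability p. Expected payoff against High: (-3)p + (-5)(1−p) = 2p − 5; against Mid: (-5)p + (-1)(1−p) = −4p − 1.
Setting these equal: 2p − 5 = −4p − 1 ⇒ 6p = 4 ⇒ p = 2/3, and the value is (2)·(2/3) − 5 = -11/3.
For Firm B: with q = P(High), equating Expand's and Cut's payoffs gives 2q − 5 = −4q − 1 ⇒ q = 2/3.

-11/3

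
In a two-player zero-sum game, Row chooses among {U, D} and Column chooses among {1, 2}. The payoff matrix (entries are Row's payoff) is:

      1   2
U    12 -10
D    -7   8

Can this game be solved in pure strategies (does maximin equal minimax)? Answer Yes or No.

Row minima: U → -10, D → -7; maximin = -7.
Column maxima: 1 → 12, 2 → 8; minimax = 8.
-7 ≠ 8, so no pure-strategy equilibrium exists.

No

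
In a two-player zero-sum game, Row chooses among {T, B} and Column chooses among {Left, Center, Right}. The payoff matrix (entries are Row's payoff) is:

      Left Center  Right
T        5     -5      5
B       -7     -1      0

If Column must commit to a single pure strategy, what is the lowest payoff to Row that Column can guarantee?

Column maxima: Left → 5, Center → -1, Right → 5.
The smallest of these is -1.

-1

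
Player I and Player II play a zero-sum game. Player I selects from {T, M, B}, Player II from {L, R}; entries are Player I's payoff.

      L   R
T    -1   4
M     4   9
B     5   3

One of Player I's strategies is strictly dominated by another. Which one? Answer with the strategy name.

M gives a strictly higher payoff than T against every column: 4 > -1, 9 > 4.
So T is strictly dominated and Player I never plays it.

T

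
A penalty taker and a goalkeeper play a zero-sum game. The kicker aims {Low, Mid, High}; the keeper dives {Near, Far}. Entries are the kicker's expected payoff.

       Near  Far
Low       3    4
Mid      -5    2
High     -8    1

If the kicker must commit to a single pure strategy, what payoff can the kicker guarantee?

Row minima: Low → 3, Mid → -5, High → -8.
The best of these is 3.

3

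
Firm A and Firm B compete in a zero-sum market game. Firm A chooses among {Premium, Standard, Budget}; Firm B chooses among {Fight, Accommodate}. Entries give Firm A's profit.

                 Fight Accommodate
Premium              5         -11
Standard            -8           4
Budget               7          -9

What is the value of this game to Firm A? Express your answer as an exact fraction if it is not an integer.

Row minima: Premium → -11, Standard → -8, Budget → -9; maximin = -8.
Column maxima: Fight → 7, Accommodate → 4; minimax = 4.
-8 ≠ 4, so there is no saddle point; optimal play is mixed.
Premium is strictly dominated by Budget, so Firm A never plays it.
On the remaining 2×2 (Standard, Budget vs Fight, Accommodate):
Let Firm A play Standard with probability p. Expected payoff against Fight: (-8)p + 7(1−p) = −15p + 7; against Accommodate: 4p + (-9)(1−p) = 13p − 9.
Setting these equal: −15p + 7 = 13p − 9 ⇒ −28p = -16 ⇒ p = 4/7, and the value is (-15)·(4/7) + 7 = -11/7.
For Firm B: with q = P(Fight), equating Standard's and Budget's payoffs gives −12q + 4 = 16q − 9 ⇒ q = 13/28.

-11/7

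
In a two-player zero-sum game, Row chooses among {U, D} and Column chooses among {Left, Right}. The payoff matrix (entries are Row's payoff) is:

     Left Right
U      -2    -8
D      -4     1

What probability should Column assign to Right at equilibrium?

Row minima: U → -8, D → -4; maximin = -4.
Column maxima: Left → -2, Right → 1; minimax = -2.
-4 ≠ -2, so there is no saddle point; optimal play is mixed.
Let Row play U with probability p. Expected payoff against Left: (-2)p + (-4)(1−p) = 2p − 4; against Right: (-8)p + 1(1−p) = −9p + 1.
Setting these equal: 2p − 4 = −9p + 1 ⇒ 11p = 5 ⇒ p = 5/11, and the value is (2)·(5/11) − 4 = -34/11.
For Column: with q = P(Left), equating U's and D's payoffs gives 6q − 8 = −5q + 1 ⇒ q = 9/11.

2/11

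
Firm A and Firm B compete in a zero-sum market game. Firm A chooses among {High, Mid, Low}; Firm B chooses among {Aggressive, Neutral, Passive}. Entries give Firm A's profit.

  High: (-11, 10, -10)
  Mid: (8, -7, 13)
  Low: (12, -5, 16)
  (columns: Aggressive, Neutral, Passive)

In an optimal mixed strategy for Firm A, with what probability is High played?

Row minima: High → -11, Mid → -7, Low → -5; maximin = -5.
Column maxima: Aggressive → 12, Neutral → 10, Passive → 16; minimax = 10.
-5 ≠ 10, so there is no saddle point; optimal play is mixed.
Mid is strictly dominated by Low, so Firm A never plays it.
Passive is strictly dominated by Aggressive (it gives Firm A strictly more in every row), so Firm B never plays it.
On the remaining 2×2 (High, Low vs Aggressive, Neutral):
Let Firm A play High with probability p. Expected payoff against Aggressive: (-11)p + 12(1−p) = −23p + 12; against Neutral: 10p + (-5)(1−p) = 15p − 5.
Setting these equal: −23p + 12 = 15p − 5 ⇒ −38p = -17 ⇒ p = 17/38, and the value is (-23)·(17/38) + 12 = 65/38.
For Firm B: with q = P(Aggressive), equating High's and Low's payoffs gives −21q + 10 = 17q − 5 ⇒ q = 15/38.

17/38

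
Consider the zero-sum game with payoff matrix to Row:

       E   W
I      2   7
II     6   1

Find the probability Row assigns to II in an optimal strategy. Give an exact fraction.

Row minima: I → 2, II → 1; maximin = 2.
Column maxima: E → 6, W → 7; minimax = 6.
2 ≠ 6, so there is no saddle point; optimal play is mixed.
Let Row play I with probability p. Expected payoff against E: 2p + 6(1−p) = −4p + 6; against W: 7p + 1(1−p) = 6p + 1.
Setting these equal: −4p + 6 = 6p + 1 ⇒ −10p = -5 ⇒ p = 1/2, and the value is (-4)·(1/2) + 6 = 4.
For Column: with q = P(E), equating I's and II's payoffs gives −5q + 7 = 5q + 1 ⇒ q = 3/5.

1/2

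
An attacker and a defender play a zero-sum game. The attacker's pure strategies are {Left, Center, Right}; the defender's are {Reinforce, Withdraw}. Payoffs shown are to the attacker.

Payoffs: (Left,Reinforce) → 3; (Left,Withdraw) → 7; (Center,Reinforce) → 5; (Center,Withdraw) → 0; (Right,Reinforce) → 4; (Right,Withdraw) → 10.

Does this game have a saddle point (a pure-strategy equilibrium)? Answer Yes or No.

Row minima: Left → 3, Center → 0, Right → 4; maximin = 4.
Column maxima: Reinforce → 5, Withdraw → 10; minimax = 5.
4 ≠ 5, so no pure-strategy equilibrium exists.

No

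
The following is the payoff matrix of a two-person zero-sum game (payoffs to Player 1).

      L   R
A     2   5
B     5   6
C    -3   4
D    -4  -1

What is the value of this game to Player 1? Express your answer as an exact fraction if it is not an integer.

Row minima: A → 2, B → 5, C → -3, D → -4; maximin = 5.
Column maxima: L → 5, R → 6; minimax = 5.
Since maximin = minimax = 5, there is a saddle point and the value is 5.

5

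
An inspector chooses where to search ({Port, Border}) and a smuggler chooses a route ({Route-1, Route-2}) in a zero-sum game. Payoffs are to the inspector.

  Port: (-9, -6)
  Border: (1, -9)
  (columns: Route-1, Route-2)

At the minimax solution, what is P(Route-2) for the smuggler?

Row minima: Port → -9, Border → -9; maximin = -9.
Column maxima: Route-1 → 1, Route-2 → -6; minimax = -6.
-9 ≠ -6, so there is no saddle point; optimal play is mixed.
Let the inspector play Port with probability p. Expected payoff against Route-1: (-9)p + 1(1−p) = −10p + 1; against Route-2: (-6)p + (-9)(1−p) = 3p − 9.
Setting these equal: −10p + 1 = 3p − 9 ⇒ −13p = -10 ⇒ p = 10/13, and the value is (-10)·(10/13) + 1 = -87/13.
For the smuggler: with q = P(Route-1), equating Port's and Border's payoffs gives −3q − 6 = 10q − 9 ⇒ q = 3/13.

10/13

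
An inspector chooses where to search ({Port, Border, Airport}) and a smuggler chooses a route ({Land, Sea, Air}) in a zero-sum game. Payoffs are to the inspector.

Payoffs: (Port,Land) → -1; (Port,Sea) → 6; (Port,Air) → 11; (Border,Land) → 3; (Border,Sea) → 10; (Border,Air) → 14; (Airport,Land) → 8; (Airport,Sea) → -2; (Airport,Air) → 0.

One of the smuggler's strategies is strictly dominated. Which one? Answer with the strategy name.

Sea holds the inspector's payoff strictly below Air in every row: 6 < 11, 10 < 14, -2 < 0.
So Air is strictly dominated for the smuggler.

Air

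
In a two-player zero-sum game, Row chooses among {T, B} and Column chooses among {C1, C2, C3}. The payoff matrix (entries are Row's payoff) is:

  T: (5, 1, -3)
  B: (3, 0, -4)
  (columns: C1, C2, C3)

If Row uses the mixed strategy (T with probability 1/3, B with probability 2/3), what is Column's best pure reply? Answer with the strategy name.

If Column plays C1, Row's expected payoff is (1/3)·5 + (2/3)·3 = 11/3.
If Column plays C2, Row's expected payoff is (1/3)·1 + (2/3)·0 = 1/3.
If Column plays C3, Row's expected payoff is (1/3)·(-3) + (2/3)·(-4) = -11/3.
Column minimizes Row's payoff; the smallest is -11/3, so the best response is C3.

C3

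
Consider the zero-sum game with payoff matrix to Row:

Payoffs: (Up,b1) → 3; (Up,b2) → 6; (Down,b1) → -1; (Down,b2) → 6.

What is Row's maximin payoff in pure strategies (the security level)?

Row minima: Up → 3, Down → -1.
The best of these is 3.

3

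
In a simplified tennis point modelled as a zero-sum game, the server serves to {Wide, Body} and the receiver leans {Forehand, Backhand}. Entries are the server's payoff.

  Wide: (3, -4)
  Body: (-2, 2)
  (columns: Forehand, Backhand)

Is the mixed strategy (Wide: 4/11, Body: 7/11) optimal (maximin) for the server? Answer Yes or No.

Yes

Against Forehand this mix gives (4/11)·3 + (7/11)·(-2) = -2/11.
Against Backhand this mix gives (4/11)·(-4) + (7/11)·2 = -2/11.
All of the receiver's active replies (Forehand, Backhand) yield -2/11, and no column does worse for the server. The mix makes the receiver indifferent and guarantees -2/11, so it is optimal.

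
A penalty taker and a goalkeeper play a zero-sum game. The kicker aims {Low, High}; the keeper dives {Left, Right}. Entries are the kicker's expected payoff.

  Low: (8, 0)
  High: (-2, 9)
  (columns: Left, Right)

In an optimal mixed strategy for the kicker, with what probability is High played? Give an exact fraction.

Row minima: Low → 0, High → -2; maximin = 0.
Column maxima: Left → 8, Right → 9; minimax = 8.
0 ≠ 8, so there is no saddle point; optimal play is mixed.
Let the kicker play Low with probability p. Expected payoff against Left: 8p + (-2)(1−p) = 10p − 2; against Right: 0p + 9(1−p) = −9p + 9.
Setting these equal: 10p − 2 = −9p + 9 ⇒ 19p = 11 ⇒ p = 11/19, and the value is (10)·(11/19) − 2 = 72/19.
For the keeper: with q = P(Left), equating Low's and High's payoffs gives 8q = −11q + 9 ⇒ q = 9/19.

8/19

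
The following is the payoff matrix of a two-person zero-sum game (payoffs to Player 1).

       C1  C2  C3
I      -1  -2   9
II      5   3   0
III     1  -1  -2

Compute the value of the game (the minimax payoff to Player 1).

27/14

Row minima: I → -2, II → 0, III → -2; maximin = 0.
Column maxima: C1 → 5, C2 → 3, C3 → 9; minimax = 3.
0 ≠ 3, so there is no saddle point; optimal play is mixed.
III is strictly dominated by II, so Player 1 never plays it.
C1 is strictly dominated by C2 (it gives Player 1 strictly more in every row), so Player 2 never plays it.
On the remaining 2×2 (I, II vs C2, C3):
Let Player 1 play I with probability p. Expected payoff against C2: (-2)p + 3(1−p) = −5p + 3; against C3: 9p + 0(1−p) = 9p.
Setting these equal: −5p + 3 = 9p ⇒ −14p = -3 ⇒ p = 3/14, and the value is (-5)·(3/14) + 3 = 27/14.
For Player 2: with q = P(C2), equating I's and II's payoffs gives −11q + 9 = 3q ⇒ q = 9/14.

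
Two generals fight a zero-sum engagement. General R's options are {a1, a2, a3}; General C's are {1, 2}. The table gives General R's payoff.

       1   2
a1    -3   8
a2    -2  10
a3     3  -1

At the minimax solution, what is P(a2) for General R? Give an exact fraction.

Row minima: a1 → -3, a2 → -2, a3 → -1; maximin = -1.
Column maxima: 1 → 3, 2 → 10; minimax = 3.
-1 ≠ 3, so there is no saddle point; optimal play is mixed.
a1 is strictly dominated by a2, so General R never plays it.
On the remaining 2×2 (a2, a3 vs 1, 2):
Let General R play a2 with probability p. Expected payoff against 1: (-2)p + 3(1−p) = −5p + 3; against 2: 10p + (-1)(1−p) = 11p − 1.
Setting these equal: −5p + 3 = 11p − 1 ⇒ −16p = -4 ⇒ p = 1/4, and the value is (-5)·(1/4) + 3 = 7/4.
For General C: with q = P(1), equating a2's and a3's payoffs gives −12q + 10 = 4q − 1 ⇒ q = 11/16.

1/4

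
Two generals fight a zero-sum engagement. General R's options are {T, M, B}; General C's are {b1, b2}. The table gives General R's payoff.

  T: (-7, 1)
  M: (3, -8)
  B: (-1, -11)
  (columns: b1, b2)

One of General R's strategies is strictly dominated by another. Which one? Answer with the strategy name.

B

M gives a strictly higher payoff than B against every column: 3 > -1, -8 > -11.
So B is strictly dominated and General R never plays it.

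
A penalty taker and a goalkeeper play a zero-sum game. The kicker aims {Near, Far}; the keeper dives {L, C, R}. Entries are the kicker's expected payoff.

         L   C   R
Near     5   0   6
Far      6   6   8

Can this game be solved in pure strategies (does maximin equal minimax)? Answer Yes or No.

Row minima: Near → 0, Far → 6; maximin = 6.
Column maxima: L → 6, C → 6, R → 8; minimax = 6.
maximin = minimax = 6, so a saddle point exists.

Yes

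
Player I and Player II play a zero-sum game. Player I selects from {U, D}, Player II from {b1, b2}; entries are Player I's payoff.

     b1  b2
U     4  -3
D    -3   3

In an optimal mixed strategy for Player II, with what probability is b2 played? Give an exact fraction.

Row minima: U → -3, D → -3; maximin = -3.
Column maxima: b1 → 4, b2 → 3; minimax = 3.
-3 ≠ 3, so there is no saddle point; optimal play is mixed.
Let Player I play U with probability p. Expected payoff against b1: 4p + (-3)(1−p) = 7p − 3; against b2: (-3)p + 3(1−p) = −6p + 3.
Setting these equal: 7p − 3 = −6p + 3 ⇒ 13p = 6 ⇒ p = 6/13, and the value is (7)·(6/13) − 3 = 3/13.
For Player II: with q = P(b1), equating U's and D's payoffs gives 7q − 3 = −6q + 3 ⇒ q = 6/13.

7/13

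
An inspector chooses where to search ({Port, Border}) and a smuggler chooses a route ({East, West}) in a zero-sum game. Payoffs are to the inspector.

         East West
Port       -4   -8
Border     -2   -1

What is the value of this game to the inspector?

Row minima: Port → -8, Border → -2; maximin = -2.
Column maxima: East → -2, West → -1; minimax = -2.
Since maximin = minimax = -2, there is a saddle point and the value is -2.

-2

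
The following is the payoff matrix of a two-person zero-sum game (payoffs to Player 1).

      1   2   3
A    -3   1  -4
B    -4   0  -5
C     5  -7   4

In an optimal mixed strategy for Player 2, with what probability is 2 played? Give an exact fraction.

1/2

Row minima: A → -4, B → -5, C → -7; maximin = -4.
Column maxima: 1 → 5, 2 → 1, 3 → 4; minimax = 1.
-4 ≠ 1, so there is no saddle point; optimal play is mixed.
B is strictly dominated by A, so Player 1 never plays it.
1 is strictly dominated by 3 (it gives Player 1 strictly more in every row), so Player 2 never plays it.
On the remaining 2×2 (A, C vs 2, 3):
Let Player 1 play A with probability p. Expected payoff against 2: 1p + (-7)(1−p) = 8p − 7; against 3: (-4)p + 4(1−p) = −8p + 4.
Setting these equal: 8p − 7 = −8p + 4 ⇒ 16p = 11 ⇒ p = 11/16, and the value is (8)·(11/16) − 7 = -3/2.
For Player 2: with q = P(2), equating A's and C's payoffs gives 5q − 4 = −11q + 4 ⇒ q = 1/2.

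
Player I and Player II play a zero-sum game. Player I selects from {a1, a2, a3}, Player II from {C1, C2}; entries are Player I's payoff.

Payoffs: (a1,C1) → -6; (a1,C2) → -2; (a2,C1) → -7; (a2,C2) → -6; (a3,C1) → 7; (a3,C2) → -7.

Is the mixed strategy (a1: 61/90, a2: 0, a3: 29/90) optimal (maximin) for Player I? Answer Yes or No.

No

Against C1 this mix gives (61/90)·(-6) + (29/90)·7 = -163/90.
Against C2 this mix gives (61/90)·(-2) + (29/90)·(-7) = -65/18.
Player II will play C2, holding Player I to -65/18. Shifting weight toward the row that does better against C2 would raise this floor (the equalizing mix achieves -28/9 against both C2 and C1), so the proposed strategy is not optimal.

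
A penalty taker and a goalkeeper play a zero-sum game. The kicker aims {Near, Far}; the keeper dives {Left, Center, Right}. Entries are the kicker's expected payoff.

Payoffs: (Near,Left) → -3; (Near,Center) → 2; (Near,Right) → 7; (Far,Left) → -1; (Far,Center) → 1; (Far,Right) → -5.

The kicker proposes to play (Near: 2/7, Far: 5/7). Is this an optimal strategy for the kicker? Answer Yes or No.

Yes

Against Left this mix gives (2/7)·(-3) + (5/7)·(-1) = -11/7.
Against Center this mix gives (2/7)·2 + (5/7)·1 = 9/7.
Against Right this mix gives (2/7)·7 + (5/7)·(-5) = -11/7.
All of the keeper's active replies (Left, Right) yield -11/7, and no column does worse for the kicker. The mix makes the keeper indifferent and guarantees -11/7, so it is optimal.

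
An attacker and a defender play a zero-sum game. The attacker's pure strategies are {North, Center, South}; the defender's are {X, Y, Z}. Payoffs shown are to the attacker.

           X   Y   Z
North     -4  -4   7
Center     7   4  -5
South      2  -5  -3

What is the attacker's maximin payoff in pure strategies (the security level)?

-4

Row minima: North → -4, Center → -5, South → -5.
The best of these is -4.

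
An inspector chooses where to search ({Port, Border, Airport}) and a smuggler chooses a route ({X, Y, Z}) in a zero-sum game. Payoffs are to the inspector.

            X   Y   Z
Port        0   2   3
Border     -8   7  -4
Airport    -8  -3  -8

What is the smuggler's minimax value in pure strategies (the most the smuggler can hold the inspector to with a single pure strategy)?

0

Column maxima: X → 0, Y → 7, Z → 3.
The smallest of these is 0.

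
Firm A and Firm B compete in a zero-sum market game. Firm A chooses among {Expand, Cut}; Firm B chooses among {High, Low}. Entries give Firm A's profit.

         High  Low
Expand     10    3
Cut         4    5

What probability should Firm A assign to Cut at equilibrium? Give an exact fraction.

Row minima: Expand → 3, Cut → 4; maximin = 4.
Column maxima: High → 10, Low → 5; minimax = 5.
4 ≠ 5, so there is no saddle point; optimal play is mixed.
Let Firm A play Expand with probability p. Expected payoff against High: 10p + 4(1−p) = 6p + 4; against Low: 3p + 5(1−p) = −2p + 5.
Setting these equal: 6p + 4 = −2p + 5 ⇒ 8p = 1 ⇒ p = 1/8, and the value is (6)·(1/8) + 4 = 19/4.
For Firm B: with q = P(High), equating Expand's and Cut's payoffs gives 7q + 3 = −q + 5 ⇒ q = 1/4.

7/8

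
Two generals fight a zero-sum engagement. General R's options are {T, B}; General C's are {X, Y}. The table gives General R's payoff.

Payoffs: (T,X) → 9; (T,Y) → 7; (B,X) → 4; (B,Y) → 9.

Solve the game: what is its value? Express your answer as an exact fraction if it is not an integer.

53/7

Row minima: T → 7, B → 4; maximin = 7.
Column maxima: X → 9, Y → 9; minimax = 9.
7 ≠ 9, so there is no saddle point; optimal play is mixed.
Let General R play T with probability p. Expected payoff against X: 9p + 4(1−p) = 5p + 4; against Y: 7p + 9(1−p) = −2p + 9.
Setting these equal: 5p + 4 = −2p + 9 ⇒ 7p = 5 ⇒ p = 5/7, and the value is (5)·(5/7) + 4 = 53/7.
For General C: with q = P(X), equating T's and B's payoffs gives 2q + 7 = −5q + 9 ⇒ q = 2/7.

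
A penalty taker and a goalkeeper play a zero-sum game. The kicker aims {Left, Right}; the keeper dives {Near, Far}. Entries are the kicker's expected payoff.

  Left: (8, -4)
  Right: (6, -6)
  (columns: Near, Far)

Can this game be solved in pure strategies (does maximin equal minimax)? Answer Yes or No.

Row minima: Left → -4, Right → -6; maximin = -4.
Column maxima: Near → 8, Far → -4; minimax = -4.
maximin = minimax = -4, so a saddle point exists.

Yes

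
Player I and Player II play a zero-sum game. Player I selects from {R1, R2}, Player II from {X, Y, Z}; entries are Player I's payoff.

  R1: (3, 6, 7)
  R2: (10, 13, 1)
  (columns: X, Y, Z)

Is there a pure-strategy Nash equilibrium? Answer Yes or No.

Row minima: R1 → 3, R2 → 1; maximin = 3.
Column maxima: X → 10, Y → 13, Z → 7; minimax = 7.
3 ≠ 7, so no pure-strategy equilibrium exists.

No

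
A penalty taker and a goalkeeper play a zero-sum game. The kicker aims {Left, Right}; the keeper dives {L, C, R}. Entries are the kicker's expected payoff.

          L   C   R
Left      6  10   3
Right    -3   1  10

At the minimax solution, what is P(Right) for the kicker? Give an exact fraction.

Row minima: Left → 3, Right → -3; maximin = 3.
Column maxima: L → 6, C → 10, R → 10; minimax = 6.
3 ≠ 6, so there is no saddle point; optimal play is mixed.
C is strictly dominated by L (it gives the kicker strictly more in every row), so the keeper never plays it.
On the remaining 2×2 (Left, Right vs L, R):
Let the kicker play Left with probability p. Expected payoff against L: 6p + (-3)(1−p) = 9p − 3; against R: 3p + 10(1−p) = −7p + 10.
Setting these equal: 9p − 3 = −7p + 10 ⇒ 16p = 13 ⇒ p = 13/16, and the value is (9)·(13/16) − 3 = 69/16.
For the keeper: with q = P(L), equating Left's and Right's payoffs gives 3q + 3 = −13q + 10 ⇒ q = 7/16.

3/16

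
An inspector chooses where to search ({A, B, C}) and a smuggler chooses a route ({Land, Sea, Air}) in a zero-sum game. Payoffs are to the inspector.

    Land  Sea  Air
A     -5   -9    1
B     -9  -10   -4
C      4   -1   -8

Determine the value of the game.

Row minima: A → -9, B → -10, C → -8; maximin = -8.
Column maxima: Land → 4, Sea → -1, Air → 1; minimax = -1.
-8 ≠ -1, so there is no saddle point; optimal play is mixed.
B is strictly dominated by A, so the inspector never plays it.
Land is strictly dominated by Sea (it gives the inspector strictly more in every row), so the smuggler never plays it.
On the remaining 2×2 (A, C vs Sea, Air):
Let the inspector play A with probability p. Expected payoff against Sea: (-9)p + (-1)(1−p) = −8p − 1; against Air: 1p + (-8)(1−p) = 9p − 8.
Setting these equal: −8p − 1 = 9p − 8 ⇒ −17p = -7 ⇒ p = 7/17, and the value is (-8)·(7/17) − 1 = -73/17.
For the smuggler: with q = P(Sea), equating A's and C's payoffs gives −10q + 1 = 7q − 8 ⇒ q = 9/17.

-73/17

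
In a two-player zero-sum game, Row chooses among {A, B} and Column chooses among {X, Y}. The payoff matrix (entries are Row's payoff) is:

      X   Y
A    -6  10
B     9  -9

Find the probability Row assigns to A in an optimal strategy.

9/17

Row minima: A → -6, B → -9; maximin = -6.
Column maxima: X → 9, Y → 10; minimax = 9.
-6 ≠ 9, so there is no saddle point; optimal play is mixed.
Let Row play A with probability p. Expected payoff against X: (-6)p + 9(1−p) = −15p + 9; against Y: 10p + (-9)(1−p) = 19p − 9.
Setting these equal: −15p + 9 = 19p − 9 ⇒ −34p = -18 ⇒ p = 9/17, and the value is (-15)·(9/17) + 9 = 18/17.
For Column: with q = P(X), equating A's and B's payoffs gives −16q + 10 = 18q − 9 ⇒ q = 19/34.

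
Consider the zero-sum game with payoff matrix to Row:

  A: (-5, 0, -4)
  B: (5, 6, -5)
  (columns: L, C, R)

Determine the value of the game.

Row minima: A → -5, B → -5; maximin = -5.
Column maxima: L → 5, C → 6, R → -4; minimax = -4.
-5 ≠ -4, so there is no saddle point; optimal play is mixed.
C is strictly dominated by L (it gives Row strictly more in every row), so Column never plays it.
On the remaining 2×2 (A, B vs L, R):
Let Row play A with probability p. Expected payoff against L: (-5)p + 5(1−p) = −10p + 5; against R: (-4)p + (-5)(1−p) = p − 5.
Setting these equal: −10p + 5 = p − 5 ⇒ −11p = -10 ⇒ p = 10/11, and the value is (-10)·(10/11) + 5 = -45/11.
For Column: with q = P(L), equating A's and B's payoffs gives −q − 4 = 10q − 5 ⇒ q = 1/11.

-45/11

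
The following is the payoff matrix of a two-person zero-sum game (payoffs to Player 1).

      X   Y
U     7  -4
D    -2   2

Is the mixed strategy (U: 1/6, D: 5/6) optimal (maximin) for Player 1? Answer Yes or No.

No

Against X this mix gives (1/6)·7 + (5/6)·(-2) = -1/2.
Against Y this mix gives (1/6)·(-4) + (5/6)·2 = 1.
Player 2 will play X, holding Player 1 to -1/2. Shifting weight toward the row that does better against X would raise this floor (the equalizing mix achieves 2/5 against both X and Y), so the proposed strategy is not optimal.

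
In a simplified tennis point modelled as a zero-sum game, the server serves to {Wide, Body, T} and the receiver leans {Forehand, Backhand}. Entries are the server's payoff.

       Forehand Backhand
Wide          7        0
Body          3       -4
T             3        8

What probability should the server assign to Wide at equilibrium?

5/12

Row minima: Wide → 0, Body → -4, T → 3; maximin = 3.
Column maxima: Forehand → 7, Backhand → 8; minimax = 7.
3 ≠ 7, so there is no saddle point; optimal play is mixed.
Body is strictly dominated by Wide, so the server never plays it.
On the remaining 2×2 (Wide, T vs Forehand, Backhand):
Let the server play Wide with probability p. Expected payoff against Forehand: 7p + 3(1−p) = 4p + 3; against Backhand: 0p + 8(1−p) = −8p + 8.
Setting these equal: 4p + 3 = −8p + 8 ⇒ 12p = 5 ⇒ p = 5/12, and the value is (4)·(5/12) + 3 = 14/3.
For the receiver: with q = P(Forehand), equating Wide's and T's payoffs gives 7q = −5q + 8 ⇒ q = 2/3.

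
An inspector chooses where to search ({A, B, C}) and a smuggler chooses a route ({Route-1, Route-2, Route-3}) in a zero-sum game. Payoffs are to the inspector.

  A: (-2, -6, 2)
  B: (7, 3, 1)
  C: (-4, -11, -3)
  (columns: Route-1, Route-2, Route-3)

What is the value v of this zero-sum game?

6/5

Row minima: A → -6, B → 1, C → -11; maximin = 1.
Column maxima: Route-1 → 7, Route-2 → 3, Route-3 → 2; minimax = 2.
1 ≠ 2, so there is no saddle point; optimal play is mixed.
C is strictly dominated by A, so the inspector never plays it.
Route-1 is strictly dominated by Route-2 (it gives the inspector strictly more in every row), so the smuggler never plays it.
On the remaining 2×2 (A, B vs Route-2, Route-3):
Let the inspector play A with probability p. Expected payoff against Route-2: (-6)p + 3(1−p) = −9p + 3; against Route-3: 2p + 1(1−p) = p + 1.
Setting these equal: −9p + 3 = p + 1 ⇒ −10p = -2 ⇒ p = 1/5, and the value is (-9)·(1/5) + 3 = 6/5.
For the smuggler: with q = P(Route-2), equating A's and B's payoffs gives −8q + 2 = 2q + 1 ⇒ q = 1/10.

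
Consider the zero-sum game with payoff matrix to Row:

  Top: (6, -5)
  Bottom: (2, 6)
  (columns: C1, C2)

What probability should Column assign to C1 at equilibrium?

Row minima: Top → -5, Bottom → 2; maximin = 2.
Column maxima: C1 → 6, C2 → 6; minimax = 6.
2 ≠ 6, so there is no saddle point; optimal play is mixed.
Let Row play Top with probability p. Expected payoff against C1: 6p + 2(1−p) = 4p + 2; against C2: (-5)p + 6(1−p) = −11p + 6.
Setting these equal: 4p + 2 = −11p + 6 ⇒ 15p = 4 ⇒ p = 4/15, and the value is (4)·(4/15) + 2 = 46/15.
For Column: with q = P(C1), equating Top's and Bottom's payoffs gives 11q − 5 = −4q + 6 ⇒ q = 11/15.

11/15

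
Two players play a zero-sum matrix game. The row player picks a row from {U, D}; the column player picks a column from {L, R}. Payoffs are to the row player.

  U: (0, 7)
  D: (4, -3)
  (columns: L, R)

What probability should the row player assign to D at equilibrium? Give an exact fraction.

Row minima: U → 0, D → -3; maximin = 0.
Column maxima: L → 4, R → 7; minimax = 4.
0 ≠ 4, so there is no saddle point; optimal play is mixed.
Let the row player play U with probability p. Expected payoff against L: 0p + 4(1−p) = −4p + 4; against R: 7p + (-3)(1−p) = 10p − 3.
Setting these equal: −4p + 4 = 10p − 3 ⇒ −14p = -7 ⇒ p = 1/2, and the value is (-4)·(1/2) + 4 = 2.
For the column player: with q = P(L), equating U's and D's payoffs gives −7q + 7 = 7q − 3 ⇒ q = 5/7.

1/2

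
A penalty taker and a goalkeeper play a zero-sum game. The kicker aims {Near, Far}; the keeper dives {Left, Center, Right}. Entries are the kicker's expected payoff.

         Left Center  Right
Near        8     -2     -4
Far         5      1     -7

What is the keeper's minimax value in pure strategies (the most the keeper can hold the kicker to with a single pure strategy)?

-4

Column maxima: Left → 8, Center → 1, Right → -4.
The smallest of these is -4.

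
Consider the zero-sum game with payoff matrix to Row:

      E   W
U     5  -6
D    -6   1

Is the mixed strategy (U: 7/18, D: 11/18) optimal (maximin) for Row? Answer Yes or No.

Yes

Against E this mix gives (7/18)·5 + (11/18)·(-6) = -31/18.
Against W this mix gives (7/18)·(-6) + (11/18)·1 = -31/18.
All of Column's active replies (E, W) yield -31/18, and no column does worse for Row. The mix makes Column indifferent and guarantees -31/18, so it is optimal.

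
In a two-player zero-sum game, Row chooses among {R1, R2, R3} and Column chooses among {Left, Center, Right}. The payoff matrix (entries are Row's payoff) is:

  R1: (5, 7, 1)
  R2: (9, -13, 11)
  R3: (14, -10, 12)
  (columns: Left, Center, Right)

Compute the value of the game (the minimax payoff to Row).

Row minima: R1 → 1, R2 → -13, R3 → -10; maximin = 1.
Column maxima: Left → 14, Center → 7, Right → 12; minimax = 7.
1 ≠ 7, so there is no saddle point; optimal play is mixed.
R2 is strictly dominated by R3, so Row never plays it.
With R2 eliminated, Left is strictly dominated by Right (it gives Row strictly more in every remaining row), so Column never plays it.
On the remaining 2×2 (R1, R3 vs Center, Right):
Let Row play R1 with probability p. Expected payoff against Center: 7p + (-10)(1−p) = 17p − 10; against Right: 1p + 12(1−p) = −11p + 12.
Setting these equal: 17p − 10 = −11p + 12 ⇒ 28p = 22 ⇒ p = 11/14, and the value is (17)·(11/14) − 10 = 47/14.
For Column: with q = P(Center), equating R1's and R3's payoffs gives 6q + 1 = −22q + 12 ⇒ q = 11/28.

47/14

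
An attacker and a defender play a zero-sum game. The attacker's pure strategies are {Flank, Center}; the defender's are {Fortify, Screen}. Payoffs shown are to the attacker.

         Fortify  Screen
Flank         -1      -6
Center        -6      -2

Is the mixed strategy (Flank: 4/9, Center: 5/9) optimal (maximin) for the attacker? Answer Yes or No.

Against Fortify this mix gives (4/9)·(-1) + (5/9)·(-6) = -34/9.
Against Screen this mix gives (4/9)·(-6) + (5/9)·(-2) = -34/9.
All of the defender's active replies (Fortify, Screen) yield -34/9, and no column does worse for the attacker. The mix makes the defender indifferent and guarantees -34/9, so it is optimal.

Yes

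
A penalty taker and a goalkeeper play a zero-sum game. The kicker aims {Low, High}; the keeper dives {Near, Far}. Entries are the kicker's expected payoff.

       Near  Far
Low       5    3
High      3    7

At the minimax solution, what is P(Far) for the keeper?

1/3

Row minima: Low → 3, High → 3; maximin = 3.
Column maxima: Near → 5, Far → 7; minimax = 5.
3 ≠ 5, so there is no saddle point; optimal play is mixed.
Let the kicker play Low with probability p. Expected payoff against Near: 5p + 3(1−p) = 2p + 3; against Far: 3p + 7(1−p) = −4p + 7.
Setting these equal: 2p + 3 = −4p + 7 ⇒ 6p = 4 ⇒ p = 2/3, and the value is (2)·(2/3) + 3 = 13/3.
For the keeper: with q = P(Near), equating Low's and High's payoffs gives 2q + 3 = −4q + 7 ⇒ q = 2/3.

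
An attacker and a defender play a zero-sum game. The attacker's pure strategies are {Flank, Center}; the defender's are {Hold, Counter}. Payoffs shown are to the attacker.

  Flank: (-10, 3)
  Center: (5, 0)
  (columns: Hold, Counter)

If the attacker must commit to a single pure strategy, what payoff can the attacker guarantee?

Row minima: Flank → -10, Center → 0.
The best of these is 0.

0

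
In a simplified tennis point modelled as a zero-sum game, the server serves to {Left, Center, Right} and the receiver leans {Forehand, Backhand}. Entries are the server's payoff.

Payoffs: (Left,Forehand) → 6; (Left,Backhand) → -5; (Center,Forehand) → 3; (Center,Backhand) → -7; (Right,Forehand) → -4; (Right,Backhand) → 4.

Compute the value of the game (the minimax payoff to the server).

Row minima: Left → -5, Center → -7, Right → -4; maximin = -4.
Column maxima: Forehand → 6, Backhand → 4; minimax = 4.
-4 ≠ 4, so there is no saddle point; optimal play is mixed.
Center is strictly dominated by Left, so the server never plays it.
On the remaining 2×2 (Left, Right vs Forehand, Backhand):
Let the server play Left with probability p. Expected payoff against Forehand: 6p + (-4)(1−p) = 10p − 4; against Backhand: (-5)p + 4(1−p) = −9p + 4.
Setting these equal: 10p − 4 = −9p + 4 ⇒ 19p = 8 ⇒ p = 8/19, and the value is (10)·(8/19) − 4 = 4/19.
For the receiver: with q = P(Forehand), equating Left's and Right's payoffs gives 11q − 5 = −8q + 4 ⇒ q = 9/19.

4/19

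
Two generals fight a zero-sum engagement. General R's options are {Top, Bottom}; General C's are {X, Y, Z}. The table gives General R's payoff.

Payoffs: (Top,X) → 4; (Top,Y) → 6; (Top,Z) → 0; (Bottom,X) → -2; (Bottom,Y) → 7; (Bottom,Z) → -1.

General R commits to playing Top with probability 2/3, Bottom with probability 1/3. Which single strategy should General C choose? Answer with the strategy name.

If General C plays X, General R's expected payoff is (2/3)·4 + (1/3)·(-2) = 2.
If General C plays Y, General R's expected payoff is (2/3)·6 + (1/3)·7 = 19/3.
If General C plays Z, General R's expected payoff is (2/3)·0 + (1/3)·(-1) = -1/3.
General C minimizes General R's payoff; the smallest is -1/3, so the best response is Z.

Z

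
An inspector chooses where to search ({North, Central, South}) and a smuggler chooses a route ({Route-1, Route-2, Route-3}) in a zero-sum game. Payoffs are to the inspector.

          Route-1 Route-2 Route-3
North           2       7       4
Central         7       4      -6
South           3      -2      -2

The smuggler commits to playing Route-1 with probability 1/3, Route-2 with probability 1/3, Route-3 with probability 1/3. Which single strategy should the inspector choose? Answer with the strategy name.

Expected payoff of North: (1/3)·2 + (1/3)·7 + (1/3)·4 = 13/3.
Expected payoff of Central: (1/3)·7 + (1/3)·4 + (1/3)·(-6) = 5/3.
Expected payoff of South: (1/3)·3 + (1/3)·(-2) + (1/3)·(-2) = -1/3.
The largest is 13/3, so the inspector's best response is North.

North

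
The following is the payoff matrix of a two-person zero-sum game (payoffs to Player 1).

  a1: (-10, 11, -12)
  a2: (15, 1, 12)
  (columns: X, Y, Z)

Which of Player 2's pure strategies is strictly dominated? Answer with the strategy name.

X

Z holds Player 1's payoff strictly below X in every row: -12 < -10, 12 < 15.
So X is strictly dominated for Player 2.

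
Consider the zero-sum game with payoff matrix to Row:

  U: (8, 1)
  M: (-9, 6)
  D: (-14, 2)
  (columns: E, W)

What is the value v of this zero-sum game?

57/22

Row minima: U → 1, M → -9, D → -14; maximin = 1.
Column maxima: E → 8, W → 6; minimax = 6.
1 ≠ 6, so there is no saddle point; optimal play is mixed.
D is strictly dominated by M, so Row never plays it.
On the remaining 2×2 (U, M vs E, W):
Let Row play U with probability p. Expected payoff against E: 8p + (-9)(1−p) = 17p − 9; against W: 1p + 6(1−p) = −5p + 6.
Setting these equal: 17p − 9 = −5p + 6 ⇒ 22p = 15 ⇒ p = 15/22, and the value is (17)·(15/22) − 9 = 57/22.
For Column: with q = P(E), equating U's and M's payoffs gives 7q + 1 = −15q + 6 ⇒ q = 5/22.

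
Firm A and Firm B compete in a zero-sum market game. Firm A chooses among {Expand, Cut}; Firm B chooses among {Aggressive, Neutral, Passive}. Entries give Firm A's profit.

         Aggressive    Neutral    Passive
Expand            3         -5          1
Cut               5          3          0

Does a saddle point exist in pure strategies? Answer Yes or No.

No

Row minima: Expand → -5, Cut → 0; maximin = 0.
Column maxima: Aggressive → 5, Neutral → 3, Passive → 1; minimax = 1.
0 ≠ 1, so no pure-strategy equilibrium exists.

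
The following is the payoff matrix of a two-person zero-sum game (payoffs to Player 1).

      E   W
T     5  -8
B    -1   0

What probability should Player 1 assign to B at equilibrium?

13/14

Row minima: T → -8, B → -1; maximin = -1.
Column maxima: E → 5, W → 0; minimax = 0.
-1 ≠ 0, so there is no saddle point; optimal play is mixed.
Let Player 1 play T with probability p. Expected payoff against E: 5p + (-1)(1−p) = 6p − 1; against W: (-8)p + 0(1−p) = −8p.
Setting these equal: 6p − 1 = −8p ⇒ 14p = 1 ⇒ p = 1/14, and the value is (6)·(1/14) − 1 = -4/7.
For Player 2: with q = P(E), equating T's and B's payoffs gives 13q − 8 = −q ⇒ q = 4/7.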